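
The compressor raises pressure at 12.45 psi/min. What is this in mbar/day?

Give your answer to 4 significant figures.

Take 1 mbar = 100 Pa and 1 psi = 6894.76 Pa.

12.45 psi/min × 6894.76 Pa/psi ÷ 60 s/min = 1430.66 Pa/s
1430.66 Pa/s ÷ 100 Pa/mbar × 86400 s/day = 1.23609×10⁶ mbar/day

1.236×10⁶ mbar/day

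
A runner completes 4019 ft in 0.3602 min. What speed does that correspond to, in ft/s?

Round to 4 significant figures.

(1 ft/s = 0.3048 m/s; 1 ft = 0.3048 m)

186.0 ft/s

4019 ft × 0.3048 = 1224.99 m
0.3602 min × 60 = 21.612 s
v = d / t = 1224.99 m / 21.612 s = 56.681 m/s
56.681 m/s ÷ (0.3048 m/s/ft/s) = 185.961 ft/s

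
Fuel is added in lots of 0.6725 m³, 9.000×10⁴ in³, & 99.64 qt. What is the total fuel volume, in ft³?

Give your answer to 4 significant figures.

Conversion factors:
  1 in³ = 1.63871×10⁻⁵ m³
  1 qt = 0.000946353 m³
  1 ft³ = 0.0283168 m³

0.6725 m³ (already m³)
9.000×10⁴ in³ × 1.63871×10⁻⁵ = 1.47484 m³
99.64 qt × 0.000946353 = 0.0942946 m³
Total: 0.6725 + 1.47484 + 0.0942946 = 2.24163 m³
In ft³: 2.24163 / 0.0283168 = 79.1625 ft³

79.16 ft³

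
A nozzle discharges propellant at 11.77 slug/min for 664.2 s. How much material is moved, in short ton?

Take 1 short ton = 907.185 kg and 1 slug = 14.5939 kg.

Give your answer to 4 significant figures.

11.77 slug/min → 2.86284 kg/s
m = ṁ × t = 2.86284 × 664.2 = 1901.5 kg
In short ton: 1901.5 / 907.185 = 2.09604 short ton

2.096 short ton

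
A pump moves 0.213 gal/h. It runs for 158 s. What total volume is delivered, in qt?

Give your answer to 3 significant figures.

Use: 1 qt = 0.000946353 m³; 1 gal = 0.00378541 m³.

0.213 gal/h → 2.2397×10⁻⁷ m³/s
V = Q × t = 2.2397×10⁻⁷ × 158 = 3.53873×10⁻⁵ m³
In qt: 3.53873×10⁻⁵ / 0.000946353 = 0.0373933 qt

0.0374 qt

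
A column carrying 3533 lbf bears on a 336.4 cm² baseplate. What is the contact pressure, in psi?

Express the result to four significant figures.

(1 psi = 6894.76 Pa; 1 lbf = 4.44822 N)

67.76 psi

3533 lbf × 4.44822 → 15715.6 N
336.4 cm² × 0.0001 → 0.03364 m²
P = F / A = 15715.6 N / 0.03364 m² = 467170 Pa
467170 Pa ÷ (6894.76 Pa/psi) = 67.7573 psi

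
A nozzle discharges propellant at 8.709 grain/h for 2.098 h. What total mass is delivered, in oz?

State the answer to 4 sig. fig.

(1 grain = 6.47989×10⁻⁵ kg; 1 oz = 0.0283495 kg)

0.04176 oz

8.709 grain/h → 1.56759×10⁻⁷ kg/s
2.098 h → 7552.8 s
m = ṁ × t = 1.56759×10⁻⁷ × 7552.8 = 0.00118397 kg
In oz: 0.00118397 / 0.0283495 = 0.0417633 oz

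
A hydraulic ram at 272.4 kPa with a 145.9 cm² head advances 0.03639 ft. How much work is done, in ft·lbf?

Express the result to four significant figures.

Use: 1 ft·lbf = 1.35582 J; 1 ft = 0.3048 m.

32.51 ft·lbf

272.4 kPa → 272400 Pa
145.9 cm² → 0.01459 m²
F = P × A = 272400 × 0.01459 = 3974.32 N
0.03639 ft → 0.0110917 m
W = F × d = 3974.32 × 0.0110917 = 44.082 J
In ft·lbf: 44.082 / 1.35582 = 32.5132 ft·lbf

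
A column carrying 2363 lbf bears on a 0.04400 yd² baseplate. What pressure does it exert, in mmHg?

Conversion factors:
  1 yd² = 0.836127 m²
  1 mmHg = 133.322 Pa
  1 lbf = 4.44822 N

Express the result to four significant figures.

2363 lbf × 4.44822 = 10511.1 N
0.04400 yd² × 0.836127 = 0.0367896 m²
P = F / A = 10511.1 N / 0.0367896 m² = 285708 Pa
285708 Pa ÷ (133.322 Pa/mmHg) = 2142.99 mmHg

2143 mmHg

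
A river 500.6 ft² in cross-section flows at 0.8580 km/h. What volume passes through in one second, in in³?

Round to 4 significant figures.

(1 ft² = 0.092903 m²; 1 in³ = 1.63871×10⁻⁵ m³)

6.764×10⁵ in³

0.8580 km/h × (1/3.6) = 0.238333 m/s
500.6 ft² × 0.092903 = 46.5072 m²
V = v × A × t = 0.238333 m/s × 46.5072 m² × 1 s = 11.0842 m³
11.0842 m³ ÷ (1.63871×10⁻⁵ m³/in³) = 676398 in³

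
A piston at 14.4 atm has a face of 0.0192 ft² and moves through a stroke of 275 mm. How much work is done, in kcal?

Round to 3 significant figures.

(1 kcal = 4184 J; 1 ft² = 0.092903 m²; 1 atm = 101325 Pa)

0.171 kcal

14.4 atm → 1.45908×10⁶ Pa
0.0192 ft² → 0.00178374 m²
F = P × A = 1.45908×10⁶ × 0.00178374 = 2602.62 N
275 mm → 0.275 m
W = F × d = 2602.62 × 0.275 = 715.72 J
In kcal: 715.72 / 4184 = 0.171061 kcal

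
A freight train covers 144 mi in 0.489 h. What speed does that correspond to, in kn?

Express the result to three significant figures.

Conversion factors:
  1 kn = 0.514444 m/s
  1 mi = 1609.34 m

144 mi × 1609.34 → 231745 m
0.489 h × 3600 → 1760.4 s
v = d / t = 231745 m / 1760.4 s = 131.643 m/s
131.643 m/s ÷ (0.514444 m/s/kn) = 255.894 kn

256 kn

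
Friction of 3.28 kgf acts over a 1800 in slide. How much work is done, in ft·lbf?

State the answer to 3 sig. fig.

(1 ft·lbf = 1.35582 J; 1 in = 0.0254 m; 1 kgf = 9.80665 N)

3.28 kgf × 9.80665 = 32.1658 N
1800 in × 0.0254 = 45.72 m
W = F × d = 32.1658 N × 45.72 m = 1470.62 J
1470.62 J ÷ (1.35582 J/ft·lbf) = 1084.67 ft·lbf

1080 ft·lbf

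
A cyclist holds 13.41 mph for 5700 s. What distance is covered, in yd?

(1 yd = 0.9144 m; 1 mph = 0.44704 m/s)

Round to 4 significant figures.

3.737×10⁴ yd

13.41 mph × 0.44704 → 5.99481 m/s
d = v × t = 5.99481 m/s × 5700 s = 34170.4 m
34170.4 m ÷ (0.9144 m/yd) = 37369.2 yd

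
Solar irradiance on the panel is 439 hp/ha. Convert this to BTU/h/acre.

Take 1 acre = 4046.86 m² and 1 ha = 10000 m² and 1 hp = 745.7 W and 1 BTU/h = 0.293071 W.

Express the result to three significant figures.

4.52×10⁵ BTU/h/acre

439 hp/ha × 745.7 W/hp ÷ 10000 m²/ha = 32.7362 W/m²
32.7362 W/m² ÷ 0.293071 W/BTU/h × 4046.86 m²/acre = 452037 BTU/h/acre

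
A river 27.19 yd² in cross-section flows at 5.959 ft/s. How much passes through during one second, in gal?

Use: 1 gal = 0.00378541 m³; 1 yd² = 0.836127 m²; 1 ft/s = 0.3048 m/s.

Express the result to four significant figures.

1.091×10⁴ gal

5.959 ft/s × 0.3048 → 1.8163 m/s
27.19 yd² × 0.836127 → 22.7343 m²
V = v × A × t = 1.8163 m/s × 22.7343 m² × 1 s = 41.2923 m³
41.2923 m³ ÷ (0.00378541 m³/gal) = 10908.3 gal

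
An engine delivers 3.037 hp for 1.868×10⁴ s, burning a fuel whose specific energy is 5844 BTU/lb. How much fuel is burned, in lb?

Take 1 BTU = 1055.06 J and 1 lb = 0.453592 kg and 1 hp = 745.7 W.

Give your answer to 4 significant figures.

3.037 hp → 2264.69 W
E = P × t = 2264.69 × 18680 = 4.23044×10⁷ J
5844 BTU/lb → 1.35932×10⁷ J/kg
m = E / e_s = 4.23044×10⁷ / 1.35932×10⁷ = 3.11217 kg
In lb: 3.11217 / 0.453592 = 6.86117 lb

6.861 lb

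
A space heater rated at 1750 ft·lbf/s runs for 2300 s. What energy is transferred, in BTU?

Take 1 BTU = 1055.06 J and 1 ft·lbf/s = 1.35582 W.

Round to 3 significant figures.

1750 ft·lbf/s × 1.35582 → 2372.68 W
E = P × t = 2372.68 W × 2300 s = 5.45716×10⁶ J
5.45716×10⁶ J ÷ (1055.06 J/BTU) = 5172.37 BTU

5170 BTU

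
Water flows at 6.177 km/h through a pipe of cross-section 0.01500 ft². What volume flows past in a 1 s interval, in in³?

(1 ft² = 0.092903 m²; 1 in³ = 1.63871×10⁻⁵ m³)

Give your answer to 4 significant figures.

145.9 in³

6.177 km/h × (1/3.6) = 1.71583 m/s
0.01500 ft² × 0.092903 = 0.00139354 m²
V = v × A × t = 1.71583 m/s × 0.00139354 m² × 1 s = 0.00239108 m³
0.00239108 m³ ÷ (1.63871×10⁻⁵ m³/in³) = 145.912 in³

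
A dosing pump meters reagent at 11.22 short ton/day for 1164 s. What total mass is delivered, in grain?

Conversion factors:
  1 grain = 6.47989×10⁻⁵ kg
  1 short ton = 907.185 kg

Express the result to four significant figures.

11.22 short ton/day → 0.117808 kg/s
m = ṁ × t = 0.117808 × 1164 = 137.129 kg
In grain: 137.129 / 6.47989×10⁻⁵ = 2.11622×10⁶ grain

2.116×10⁶ grain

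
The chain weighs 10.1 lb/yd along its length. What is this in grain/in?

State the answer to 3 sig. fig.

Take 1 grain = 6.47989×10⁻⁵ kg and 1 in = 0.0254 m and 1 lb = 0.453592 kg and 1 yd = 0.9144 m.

10.1 lb/yd × 0.453592 kg/lb ÷ 0.9144 m/yd = 5.01015 kg/m
5.01015 kg/m ÷ 6.47989×10⁻⁵ kg/grain × 0.0254 m/in = 1963.89 grain/in

1960 grain/in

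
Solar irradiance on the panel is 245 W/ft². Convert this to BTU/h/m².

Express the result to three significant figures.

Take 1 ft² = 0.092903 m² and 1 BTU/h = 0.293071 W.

245 W/ft² ÷ 0.092903 m²/ft² = 2637.16 W/m²
2637.16 W/m² ÷ 0.293071 W/BTU/h = 8998.37 BTU/h/m²

9000 BTU/h/m²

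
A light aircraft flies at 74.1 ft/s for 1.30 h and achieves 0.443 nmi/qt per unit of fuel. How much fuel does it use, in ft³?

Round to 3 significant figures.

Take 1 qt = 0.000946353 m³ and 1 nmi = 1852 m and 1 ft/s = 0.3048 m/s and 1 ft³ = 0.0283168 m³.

4.31 ft³

74.1 ft/s → 22.5857 m/s
1.30 h → 4680 s
d = v × t = 22.5857 × 4680 = 105701 m
0.443 nmi/qt → 866945 m/m³
V = d / (distance per unit fuel) = 105701 / 866945 = 0.121924 m³
In ft³: 0.121924 / 0.0283168 = 4.30571 ft³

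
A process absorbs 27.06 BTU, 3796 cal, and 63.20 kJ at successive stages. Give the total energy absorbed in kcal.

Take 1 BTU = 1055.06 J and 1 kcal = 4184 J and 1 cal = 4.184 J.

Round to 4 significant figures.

27.06 BTU × 1055.06 = 28549.9 J
3796 cal × 4.184 = 15882.5 J
63.20 kJ × 1000 = 63200 J
Sum: 28549.9 + 15882.5 + 63200 = 107632 J
In kcal: 107632 / 4184 = 25.7247 kcal

25.72 kcal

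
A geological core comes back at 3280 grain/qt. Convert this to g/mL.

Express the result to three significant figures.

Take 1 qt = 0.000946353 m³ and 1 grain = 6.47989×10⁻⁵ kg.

0.225 g/mL

3280 grain/qt × 6.47989×10⁻⁵ kg/grain ÷ 0.000946353 m³/qt = 224.589 kg/m³
224.589 kg/m³ ÷ 0.001 kg/g × 10⁻⁶ m³/mL = 0.224589 g/mL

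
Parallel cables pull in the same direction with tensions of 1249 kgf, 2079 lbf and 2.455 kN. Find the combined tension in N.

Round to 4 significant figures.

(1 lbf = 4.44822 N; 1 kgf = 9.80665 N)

1249 kgf × 9.80665 → 12248.5 N
2079 lbf × 4.44822 → 9247.85 N
2.455 kN × 1000 → 2455 N
Sum: 12248.5 + 9247.85 + 2455 = 23951.4 N

2.395×10⁴ N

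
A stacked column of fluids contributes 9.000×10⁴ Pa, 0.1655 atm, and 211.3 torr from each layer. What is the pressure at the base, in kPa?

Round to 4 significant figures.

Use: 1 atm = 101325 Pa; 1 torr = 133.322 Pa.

134.9 kPa

9.000×10⁴ Pa (already Pa)
0.1655 atm × 101325 = 16769.3 Pa
211.3 torr × 133.322 = 28170.9 Pa
Sum: 90000 + 16769.3 + 28170.9 = 134940 Pa
In kPa: 134940 / 1000 = 134.94 kPa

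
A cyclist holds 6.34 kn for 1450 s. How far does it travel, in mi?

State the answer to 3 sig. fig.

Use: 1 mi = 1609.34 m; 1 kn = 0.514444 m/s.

2.94 mi

6.34 kn × 0.514444 = 3.26157 m/s
d = v × t = 3.26157 m/s × 1450 s = 4729.28 m
4729.28 m ÷ (1609.34 m/mi) = 2.93865 mi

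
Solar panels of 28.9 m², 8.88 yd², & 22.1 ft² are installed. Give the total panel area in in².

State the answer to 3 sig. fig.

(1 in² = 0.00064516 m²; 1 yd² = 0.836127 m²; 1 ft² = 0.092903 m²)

5.95×10⁴ in²

28.9 m² (already m²)
8.88 yd² × 0.836127 = 7.42481 m²
22.1 ft² × 0.092903 = 2.05316 m²
Combined: 28.9 + 7.42481 + 2.05316 = 38.378 m²
In in²: 38.378 / 0.00064516 = 59486 in²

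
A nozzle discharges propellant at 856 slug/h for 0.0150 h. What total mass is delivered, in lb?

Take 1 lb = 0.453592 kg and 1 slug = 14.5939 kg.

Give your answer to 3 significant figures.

856 slug/h → 3.47011 kg/s
0.0150 h → 54 s
m = ṁ × t = 3.47011 × 54 = 187.386 kg
In lb: 187.386 / 0.453592 = 413.116 lb

413 lb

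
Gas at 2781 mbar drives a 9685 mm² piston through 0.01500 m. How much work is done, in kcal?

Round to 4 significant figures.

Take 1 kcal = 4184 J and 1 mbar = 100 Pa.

2781 mbar → 278100 Pa
9685 mm² → 0.009685 m²
F = P × A = 278100 × 0.009685 = 2693.4 N
W = F × d = 2693.4 × 0.015 = 40.401 J
In kcal: 40.401 / 4184 = 0.00965607 kcal

0.009656 kcal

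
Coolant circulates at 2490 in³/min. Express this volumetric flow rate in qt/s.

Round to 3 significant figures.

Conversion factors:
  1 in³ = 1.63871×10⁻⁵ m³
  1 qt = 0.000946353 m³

0.719 qt/s

2490 in³/min × 1.63871×10⁻⁵ m³/in³ ÷ 60 s/min = 6.80065×10⁻⁴ m³/s
6.80065×10⁻⁴ m³/s ÷ 0.000946353 m³/qt = 0.718617 qt/s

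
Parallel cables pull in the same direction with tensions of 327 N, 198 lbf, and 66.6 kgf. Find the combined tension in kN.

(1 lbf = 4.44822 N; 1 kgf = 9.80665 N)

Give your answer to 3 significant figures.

327 N (already N)
198 lbf × 4.44822 → 880.748 N
66.6 kgf × 9.80665 → 653.123 N
Combined: 327 + 880.748 + 653.123 = 1860.87 N
In kN: 1860.87 / 1000 = 1.86087 kN

1.86 kN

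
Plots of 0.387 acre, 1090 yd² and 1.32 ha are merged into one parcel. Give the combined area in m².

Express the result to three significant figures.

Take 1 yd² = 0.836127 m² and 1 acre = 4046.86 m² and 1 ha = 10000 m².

1.57×10⁴ m²

0.387 acre × 4046.86 = 1566.13 m²
1090 yd² × 0.836127 = 911.378 m²
1.32 ha × 10000 = 13200 m²
Combined: 1566.13 + 911.378 + 13200 = 15677.5 m²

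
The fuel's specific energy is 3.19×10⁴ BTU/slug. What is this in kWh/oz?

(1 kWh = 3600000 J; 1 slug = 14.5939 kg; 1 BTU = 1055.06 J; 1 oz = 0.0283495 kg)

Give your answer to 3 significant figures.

0.0182 kWh/oz

3.19×10⁴ BTU/slug × 1055.06 J/BTU ÷ 14.5939 kg/slug = 2.3062×10⁶ J/kg
2.3062×10⁶ J/kg ÷ 3600000 J/kWh × 0.0283495 kg/oz = 0.018161 kWh/oz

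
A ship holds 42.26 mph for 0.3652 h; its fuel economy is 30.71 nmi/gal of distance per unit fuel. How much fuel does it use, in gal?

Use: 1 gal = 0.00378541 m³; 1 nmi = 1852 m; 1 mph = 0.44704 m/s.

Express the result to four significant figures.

42.26 mph → 18.8919 m/s
0.3652 h → 1314.72 s
d = v × t = 18.8919 × 1314.72 = 24837.6 m
30.71 nmi/gal → 1.50248×10⁷ m/m³
V = d / (distance per unit fuel) = 24837.6 / 1.50248×10⁷ = 0.00165311 m³
In gal: 0.00165311 / 0.00378541 = 0.436706 gal

0.4367 gal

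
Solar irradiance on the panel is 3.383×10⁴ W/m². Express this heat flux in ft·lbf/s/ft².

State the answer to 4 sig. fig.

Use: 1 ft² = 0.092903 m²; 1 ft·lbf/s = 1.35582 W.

2318 ft·lbf/s/ft²

3.383×10⁴ W/m² is already 33830 W/m²
33830 W/m² ÷ 1.35582 W/ft·lbf/s × 0.092903 m²/ft² = 2318.09 ft·lbf/s/ft²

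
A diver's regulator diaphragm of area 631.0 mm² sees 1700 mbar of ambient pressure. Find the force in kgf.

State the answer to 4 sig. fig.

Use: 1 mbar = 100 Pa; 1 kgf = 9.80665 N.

10.94 kgf

1700 mbar × 100 = 170000 Pa
631.0 mm² × 10⁻⁶ = 6.31×10⁻⁴ m²
F = P × A = 170000 Pa × 6.31×10⁻⁴ m² = 107.27 N
107.27 N ÷ (9.80665 N/kgf) = 10.9385 kgf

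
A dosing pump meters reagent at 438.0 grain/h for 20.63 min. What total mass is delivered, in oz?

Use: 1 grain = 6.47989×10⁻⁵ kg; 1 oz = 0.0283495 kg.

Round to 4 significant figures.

0.3442 oz

438.0 grain/h → 7.88387×10⁻⁶ kg/s
20.63 min → 1237.8 s
m = ṁ × t = 7.88387×10⁻⁶ × 1237.8 = 0.00975865 kg
In oz: 0.00975865 / 0.0283495 = 0.344227 oz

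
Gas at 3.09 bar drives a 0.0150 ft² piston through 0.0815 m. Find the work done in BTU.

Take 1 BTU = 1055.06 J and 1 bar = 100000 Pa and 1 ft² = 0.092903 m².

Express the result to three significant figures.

3.09 bar → 309000 Pa
0.0150 ft² → 0.00139354 m²
F = P × A = 309000 × 0.00139354 = 430.604 N
W = F × d = 430.604 × 0.0815 = 35.0942 J
In BTU: 35.0942 / 1055.06 = 0.0332628 BTU

0.0333 BTU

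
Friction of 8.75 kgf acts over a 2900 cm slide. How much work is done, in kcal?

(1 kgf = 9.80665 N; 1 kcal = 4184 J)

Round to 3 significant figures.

8.75 kgf × 9.80665 = 85.8082 N
2900 cm × 0.01 = 29 m
W = F × d = 85.8082 N × 29 m = 2488.44 J
2488.44 J ÷ (4184 J/kcal) = 0.594751 kcal

0.595 kcal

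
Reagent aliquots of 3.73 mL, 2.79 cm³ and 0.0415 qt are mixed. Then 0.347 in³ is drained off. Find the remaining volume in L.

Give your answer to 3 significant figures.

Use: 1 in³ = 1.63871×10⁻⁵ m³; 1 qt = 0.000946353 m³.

0.0401 L

3.73 mL × 10⁻⁶ = 3.73×10⁻⁶ m³
2.79 cm³ × 10⁻⁶ = 2.79×10⁻⁶ m³
0.0415 qt × 0.000946353 = 3.92736×10⁻⁵ m³
0.347 in³ × 1.63871×10⁻⁵ = 5.68632×10⁻⁶ m³
Result: 3.73×10⁻⁶ + 2.79×10⁻⁶ + 3.92736×10⁻⁵ − 5.68632×10⁻⁶ = 4.01073×10⁻⁵ m³
In L: 4.01073×10⁻⁵ / 0.001 = 0.0401073 L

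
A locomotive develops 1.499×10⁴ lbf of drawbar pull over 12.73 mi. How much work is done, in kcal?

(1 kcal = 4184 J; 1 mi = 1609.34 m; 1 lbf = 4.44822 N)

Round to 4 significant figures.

1.499×10⁴ lbf × 4.44822 → 66678.8 N
12.73 mi × 1609.34 → 20486.9 m
W = F × d = 66678.8 N × 20486.9 m = 1.36604×10⁹ J
1.36604×10⁹ J ÷ (4184 J/kcal) = 326491 kcal

3.265×10⁵ kcal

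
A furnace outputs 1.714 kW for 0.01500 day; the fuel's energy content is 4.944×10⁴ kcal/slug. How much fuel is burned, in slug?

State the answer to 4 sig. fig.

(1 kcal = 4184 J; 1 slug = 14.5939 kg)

0.01074 slug

1.714 kW → 1714 W
0.01500 day → 1296 s
E = P × t = 1714 × 1296 = 2.22134×10⁶ J
4.944×10⁴ kcal/slug → 1.41742×10⁷ J/kg
m = E / e_s = 2.22134×10⁶ / 1.41742×10⁷ = 0.156717 kg
In slug: 0.156717 / 14.5939 = 0.0107385 slug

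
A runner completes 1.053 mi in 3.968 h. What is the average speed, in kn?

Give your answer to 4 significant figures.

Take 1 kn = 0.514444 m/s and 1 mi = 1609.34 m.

1.053 mi × 1609.34 → 1694.64 m
3.968 h × 3600 → 14284.8 s
v = d / t = 1694.64 m / 14284.8 s = 0.118632 m/s
0.118632 m/s ÷ (0.514444 m/s/kn) = 0.230602 kn

0.2306 kn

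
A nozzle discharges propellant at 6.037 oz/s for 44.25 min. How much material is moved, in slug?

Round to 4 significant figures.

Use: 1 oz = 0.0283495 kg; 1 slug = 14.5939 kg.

6.037 oz/s → 0.171146 kg/s
44.25 min → 2655 s
m = ṁ × t = 0.171146 × 2655 = 454.393 kg
In slug: 454.393 / 14.5939 = 31.1358 slug

31.14 slug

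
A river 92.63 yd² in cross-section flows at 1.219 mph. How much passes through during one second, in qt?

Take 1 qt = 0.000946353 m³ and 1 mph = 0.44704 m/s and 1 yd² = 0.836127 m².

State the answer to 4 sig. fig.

1.219 mph × 0.44704 = 0.544942 m/s
92.63 yd² × 0.836127 = 77.4504 m²
V = v × A × t = 0.544942 m/s × 77.4504 m² × 1 s = 42.206 m³
42.206 m³ ÷ (0.000946353 m³/qt) = 44598.6 qt

4.460×10⁴ qt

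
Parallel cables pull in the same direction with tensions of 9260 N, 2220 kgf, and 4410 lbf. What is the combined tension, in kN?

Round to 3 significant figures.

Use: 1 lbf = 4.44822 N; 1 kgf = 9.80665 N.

9260 N (already N)
2220 kgf × 9.80665 = 21770.8 N
4410 lbf × 4.44822 = 19616.7 N
Total: 9260 + 21770.8 + 19616.7 = 50647.5 N
In kN: 50647.5 / 1000 = 50.6475 kN

50.6 kN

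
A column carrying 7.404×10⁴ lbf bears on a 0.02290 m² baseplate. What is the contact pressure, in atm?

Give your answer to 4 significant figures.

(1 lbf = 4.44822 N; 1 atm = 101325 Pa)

7.404×10⁴ lbf × 4.44822 → 329346 N
P = F / A = 329346 N / 0.0229 m² = 1.43819×10⁷ Pa
1.43819×10⁷ Pa ÷ (101325 Pa/atm) = 141.938 atm

141.9 atm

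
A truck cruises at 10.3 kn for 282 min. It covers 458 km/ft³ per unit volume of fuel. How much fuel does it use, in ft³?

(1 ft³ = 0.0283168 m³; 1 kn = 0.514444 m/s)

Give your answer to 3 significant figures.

10.3 kn → 5.29877 m/s
282 min → 16920 s
d = v × t = 5.29877 × 16920 = 89655.2 m
458 km/ft³ → 1.61741×10⁷ m/m³
V = d / (distance per unit fuel) = 89655.2 / 1.61741×10⁷ = 0.00554313 m³
In ft³: 0.00554313 / 0.0283168 = 0.195754 ft³

0.196 ft³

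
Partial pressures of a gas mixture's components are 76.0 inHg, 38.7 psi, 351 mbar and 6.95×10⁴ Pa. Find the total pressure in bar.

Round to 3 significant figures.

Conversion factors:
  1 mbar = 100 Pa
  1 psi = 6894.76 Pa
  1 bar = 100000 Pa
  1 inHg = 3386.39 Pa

76.0 inHg × 3386.39 = 257366 Pa
38.7 psi × 6894.76 = 266827 Pa
351 mbar × 100 = 35100 Pa
6.95×10⁴ Pa (already Pa)
Total: 257366 + 266827 + 35100 + 69500 = 628793 Pa
In bar: 628793 / 100000 = 6.28793 bar

6.29 bar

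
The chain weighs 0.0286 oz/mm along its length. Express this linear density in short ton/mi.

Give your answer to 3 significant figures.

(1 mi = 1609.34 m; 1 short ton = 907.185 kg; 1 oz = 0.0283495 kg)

1.44 short ton/mi

0.0286 oz/mm × 0.0283495 kg/oz ÷ 0.001 m/mm = 0.810796 kg/m
0.810796 kg/m ÷ 907.185 kg/short ton × 1609.34 m/mi = 1.43835 short ton/mi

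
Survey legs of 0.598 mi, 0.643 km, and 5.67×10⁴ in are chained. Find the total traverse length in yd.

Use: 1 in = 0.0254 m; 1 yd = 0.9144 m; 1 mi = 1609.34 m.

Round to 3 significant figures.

3330 yd

0.598 mi × 1609.34 = 962.385 m
0.643 km × 1000 = 643 m
5.67×10⁴ in × 0.0254 = 1440.18 m
Combined: 962.385 + 643 + 1440.18 = 3045.56 m
In yd: 3045.56 / 0.9144 = 3330.66 yd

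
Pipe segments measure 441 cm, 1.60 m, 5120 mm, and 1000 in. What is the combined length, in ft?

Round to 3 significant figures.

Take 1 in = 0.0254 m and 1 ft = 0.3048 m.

441 cm × 0.01 = 4.41 m
1.60 m (already m)
5120 mm × 0.001 = 5.12 m
1000 in × 0.0254 = 25.4 m
Sum: 4.41 + 1.6 + 5.12 + 25.4 = 36.53 m
In ft: 36.53 / 0.3048 = 119.849 ft

120 ft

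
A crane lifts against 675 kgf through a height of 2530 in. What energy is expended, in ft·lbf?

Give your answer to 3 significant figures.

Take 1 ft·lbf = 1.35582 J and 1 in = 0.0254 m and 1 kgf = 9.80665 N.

3.14×10⁵ ft·lbf

675 kgf × 9.80665 = 6619.49 N
2530 in × 0.0254 = 64.262 m
W = F × d = 6619.49 N × 64.262 m = 425382 J
425382 J ÷ (1.35582 J/ft·lbf) = 313745 ft·lbf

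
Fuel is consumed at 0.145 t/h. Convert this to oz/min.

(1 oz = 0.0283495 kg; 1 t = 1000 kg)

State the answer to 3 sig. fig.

85.2 oz/min

0.145 t/h × 1000 kg/t ÷ 3600 s/h = 0.0402778 kg/s
0.0402778 kg/s ÷ 0.0283495 kg/oz × 60 s/min = 85.2455 oz/min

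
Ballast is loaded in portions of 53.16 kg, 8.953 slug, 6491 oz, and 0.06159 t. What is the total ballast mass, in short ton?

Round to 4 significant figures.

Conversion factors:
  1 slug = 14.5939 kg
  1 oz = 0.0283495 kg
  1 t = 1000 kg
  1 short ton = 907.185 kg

0.4734 short ton

53.16 kg (already kg)
8.953 slug × 14.5939 = 130.659 kg
6491 oz × 0.0283495 = 184.017 kg
0.06159 t × 1000 = 61.59 kg
Sum: 53.16 + 130.659 + 184.017 + 61.59 = 429.426 kg
In short ton: 429.426 / 907.185 = 0.473361 short ton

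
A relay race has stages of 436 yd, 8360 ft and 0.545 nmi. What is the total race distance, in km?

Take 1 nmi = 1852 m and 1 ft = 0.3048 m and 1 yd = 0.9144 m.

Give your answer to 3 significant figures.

3.96 km

436 yd × 0.9144 → 398.678 m
8360 ft × 0.3048 → 2548.13 m
0.545 nmi × 1852 → 1009.34 m
Combined: 398.678 + 2548.13 + 1009.34 = 3956.15 m
In km: 3956.15 / 1000 = 3.95615 km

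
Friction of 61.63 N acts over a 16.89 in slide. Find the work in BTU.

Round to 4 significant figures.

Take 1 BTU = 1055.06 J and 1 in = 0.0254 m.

16.89 in × 0.0254 → 0.429006 m
W = F × d = 61.63 N × 0.429006 m = 26.4396 J
26.4396 J ÷ (1055.06 J/BTU) = 0.0250598 BTU

0.02506 BTU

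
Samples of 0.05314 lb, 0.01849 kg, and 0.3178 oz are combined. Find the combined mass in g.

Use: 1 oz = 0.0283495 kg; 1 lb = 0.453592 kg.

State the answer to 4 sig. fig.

0.05314 lb × 0.453592 → 0.0241039 kg
0.01849 kg (already kg)
0.3178 oz × 0.0283495 → 0.00900947 kg
Combined: 0.0241039 + 0.01849 + 0.00900947 = 0.0516034 kg
In g: 0.0516034 / 0.001 = 51.6034 g

51.60 g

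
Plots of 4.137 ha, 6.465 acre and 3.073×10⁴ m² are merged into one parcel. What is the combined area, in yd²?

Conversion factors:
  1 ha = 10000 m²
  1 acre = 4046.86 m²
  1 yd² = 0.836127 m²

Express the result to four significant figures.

4.137 ha × 10000 = 41370 m²
6.465 acre × 4046.86 = 26162.9 m²
3.073×10⁴ m² (already m²)
Combined: 41370 + 26162.9 + 30730 = 98262.9 m²
In yd²: 98262.9 / 0.836127 = 117522 yd²

1.175×10⁵ yd²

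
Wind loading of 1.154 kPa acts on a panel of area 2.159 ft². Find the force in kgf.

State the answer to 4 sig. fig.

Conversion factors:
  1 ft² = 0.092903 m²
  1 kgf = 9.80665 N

23.60 kgf

1.154 kPa × 1000 → 1154 Pa
2.159 ft² × 0.092903 → 0.200578 m²
F = P × A = 1154 Pa × 0.200578 m² = 231.467 N
231.467 N ÷ (9.80665 N/kgf) = 23.6031 kgf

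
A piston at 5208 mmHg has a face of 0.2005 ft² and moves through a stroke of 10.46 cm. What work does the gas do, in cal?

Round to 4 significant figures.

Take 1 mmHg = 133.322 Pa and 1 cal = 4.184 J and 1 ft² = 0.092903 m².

5208 mmHg → 694341 Pa
0.2005 ft² → 0.0186271 m²
F = P × A = 694341 × 0.0186271 = 12933.6 N
10.46 cm → 0.1046 m
W = F × d = 12933.6 × 0.1046 = 1352.85 J
In cal: 1352.85 / 4.184 = 323.339 cal

323.3 cal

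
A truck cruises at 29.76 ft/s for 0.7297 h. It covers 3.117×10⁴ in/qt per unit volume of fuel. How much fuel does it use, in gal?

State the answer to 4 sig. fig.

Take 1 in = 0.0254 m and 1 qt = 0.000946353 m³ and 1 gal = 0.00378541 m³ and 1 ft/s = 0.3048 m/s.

29.76 ft/s → 9.07085 m/s
0.7297 h → 2626.92 s
d = v × t = 9.07085 × 2626.92 = 23828.4 m
3.117×10⁴ in/qt → 836599 m/m³
V = d / (distance per unit fuel) = 23828.4 / 836599 = 0.0284825 m³
In gal: 0.0284825 / 0.00378541 = 7.52428 gal

7.524 gal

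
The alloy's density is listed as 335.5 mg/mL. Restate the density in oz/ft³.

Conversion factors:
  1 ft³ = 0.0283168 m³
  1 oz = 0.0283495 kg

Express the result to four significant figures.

335.5 mg/mL × 10⁻⁶ kg/mg ÷ 10⁻⁶ m³/mL = 335.5 kg/m³
335.5 kg/m³ ÷ 0.0283495 kg/oz × 0.0283168 m³/ft³ = 335.113 oz/ft³

335.1 oz/ft³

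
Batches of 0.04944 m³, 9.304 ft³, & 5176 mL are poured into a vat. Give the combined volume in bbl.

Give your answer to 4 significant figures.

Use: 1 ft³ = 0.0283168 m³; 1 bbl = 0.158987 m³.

0.04944 m³ (already m³)
9.304 ft³ × 0.0283168 = 0.26346 m³
5176 mL × 10⁻⁶ = 0.005176 m³
Total: 0.04944 + 0.26346 + 0.005176 = 0.318076 m³
In bbl: 0.318076 / 0.158987 = 2.00064 bbl

2.001 bbl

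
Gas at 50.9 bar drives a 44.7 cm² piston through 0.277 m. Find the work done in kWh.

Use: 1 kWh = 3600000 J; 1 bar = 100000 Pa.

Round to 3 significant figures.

0.00175 kWh

50.9 bar → 5.09×10⁶ Pa
44.7 cm² → 0.00447 m²
F = P × A = 5.09×10⁶ × 0.00447 = 22752.3 N
W = F × d = 22752.3 × 0.277 = 6302.39 J
In kWh: 6302.39 / 3600000 = 0.00175066 kWh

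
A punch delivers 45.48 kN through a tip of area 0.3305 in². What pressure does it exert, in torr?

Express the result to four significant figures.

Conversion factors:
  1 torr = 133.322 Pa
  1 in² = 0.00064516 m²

45.48 kN × 1000 → 45480 N
0.3305 in² × 0.00064516 → 2.13225×10⁻⁴ m²
P = F / A = 45480 N / 2.13225×10⁻⁴ m² = 2.13296×10⁸ Pa
2.13296×10⁸ Pa ÷ (133.322 Pa/torr) = 1.59986×10⁶ torr

1.600×10⁶ torr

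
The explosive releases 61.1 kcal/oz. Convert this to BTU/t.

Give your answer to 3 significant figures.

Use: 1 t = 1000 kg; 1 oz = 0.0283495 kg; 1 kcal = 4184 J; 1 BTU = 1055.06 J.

61.1 kcal/oz × 4184 J/kcal ÷ 0.0283495 kg/oz = 9.01753×10⁶ J/kg
9.01753×10⁶ J/kg ÷ 1055.06 J/BTU × 1000 kg/t = 8.54694×10⁶ BTU/t

8.55×10⁶ BTU/t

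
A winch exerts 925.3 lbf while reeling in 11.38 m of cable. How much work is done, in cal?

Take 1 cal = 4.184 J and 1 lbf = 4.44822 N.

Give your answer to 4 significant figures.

925.3 lbf × 4.44822 → 4115.94 N
W = F × d = 4115.94 N × 11.38 m = 46839.4 J
46839.4 J ÷ (4.184 J/cal) = 11194.9 cal

1.119×10⁴ cal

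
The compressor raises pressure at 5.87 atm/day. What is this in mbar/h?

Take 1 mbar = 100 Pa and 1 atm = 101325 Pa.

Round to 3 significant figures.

5.87 atm/day × 101325 Pa/atm ÷ 86400 s/day = 6.884 Pa/s
6.884 Pa/s ÷ 100 Pa/mbar × 3600 s/h = 247.824 mbar/h

248 mbar/h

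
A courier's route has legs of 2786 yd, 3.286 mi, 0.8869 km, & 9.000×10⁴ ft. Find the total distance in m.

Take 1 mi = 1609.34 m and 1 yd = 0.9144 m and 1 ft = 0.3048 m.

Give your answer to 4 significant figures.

3.615×10⁴ m

2786 yd × 0.9144 = 2547.52 m
3.286 mi × 1609.34 = 5288.29 m
0.8869 km × 1000 = 886.9 m
9.000×10⁴ ft × 0.3048 = 27432 m
Sum: 2547.52 + 5288.29 + 886.9 + 27432 = 36154.7 m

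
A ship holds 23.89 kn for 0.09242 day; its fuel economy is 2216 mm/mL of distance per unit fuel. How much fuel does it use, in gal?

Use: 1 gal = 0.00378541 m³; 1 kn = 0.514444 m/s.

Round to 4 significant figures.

11.70 gal

23.89 kn → 12.2901 m/s
0.09242 day → 7985.09 s
d = v × t = 12.2901 × 7985.09 = 98137.6 m
2216 mm/mL → 2.216×10⁶ m/m³
V = d / (distance per unit fuel) = 98137.6 / 2.216×10⁶ = 0.0442859 m³
In gal: 0.0442859 / 0.00378541 = 11.6991 gal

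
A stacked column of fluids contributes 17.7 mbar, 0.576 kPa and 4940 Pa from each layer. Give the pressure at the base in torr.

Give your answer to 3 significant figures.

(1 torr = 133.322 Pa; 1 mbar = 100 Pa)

54.6 torr

17.7 mbar × 100 = 1770 Pa
0.576 kPa × 1000 = 576 Pa
4940 Pa (already Pa)
Sum: 1770 + 576 + 4940 = 7286 Pa
In torr: 7286 / 133.322 = 54.6496 torr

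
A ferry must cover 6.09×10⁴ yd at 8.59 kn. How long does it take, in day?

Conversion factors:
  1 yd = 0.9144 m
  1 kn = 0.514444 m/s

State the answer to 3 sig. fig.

6.09×10⁴ yd × 0.9144 → 55687 m
8.59 kn × 0.514444 → 4.41907 m/s
t = d / v = 55687 m / 4.41907 m/s = 12601.5 s
12601.5 s ÷ (86400 s/day) = 0.145851 day

0.146 day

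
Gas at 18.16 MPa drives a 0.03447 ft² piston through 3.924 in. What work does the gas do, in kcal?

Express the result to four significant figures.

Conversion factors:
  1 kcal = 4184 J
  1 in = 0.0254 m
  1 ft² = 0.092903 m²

1.385 kcal

18.16 MPa → 1.816×10⁷ Pa
0.03447 ft² → 0.00320237 m²
F = P × A = 1.816×10⁷ × 0.00320237 = 58155 N
3.924 in → 0.0996696 m
W = F × d = 58155 × 0.0996696 = 5796.29 J
In kcal: 5796.29 / 4184 = 1.38535 kcal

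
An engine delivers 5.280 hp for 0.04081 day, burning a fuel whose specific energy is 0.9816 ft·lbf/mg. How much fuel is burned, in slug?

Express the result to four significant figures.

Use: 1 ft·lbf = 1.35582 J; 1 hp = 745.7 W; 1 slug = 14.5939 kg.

5.280 hp → 3937.3 W
0.04081 day → 3525.98 s
E = P × t = 3937.3 × 3525.98 = 1.38828×10⁷ J
0.9816 ft·lbf/mg → 1.33087×10⁶ J/kg
m = E / e_s = 1.38828×10⁷ / 1.33087×10⁶ = 10.4314 kg
In slug: 10.4314 / 14.5939 = 0.714778 slug

0.7148 slug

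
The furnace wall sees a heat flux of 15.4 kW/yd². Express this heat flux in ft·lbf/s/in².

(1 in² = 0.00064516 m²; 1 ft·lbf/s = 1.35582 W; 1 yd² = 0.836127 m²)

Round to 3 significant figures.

15.4 kW/yd² × 1000 W/kW ÷ 0.836127 m²/yd² = 18418.3 W/m²
18418.3 W/m² ÷ 1.35582 W/ft·lbf/s × 0.00064516 m²/in² = 8.76425 ft·lbf/s/in²

8.76 ft·lbf/s/in²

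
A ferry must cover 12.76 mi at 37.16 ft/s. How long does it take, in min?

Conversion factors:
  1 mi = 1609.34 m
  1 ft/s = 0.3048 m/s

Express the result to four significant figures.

30.22 min

12.76 mi × 1609.34 → 20535.2 m
37.16 ft/s × 0.3048 → 11.3264 m/s
t = d / v = 20535.2 m / 11.3264 m/s = 1813.04 s
1813.04 s ÷ (60 s/min) = 30.2173 min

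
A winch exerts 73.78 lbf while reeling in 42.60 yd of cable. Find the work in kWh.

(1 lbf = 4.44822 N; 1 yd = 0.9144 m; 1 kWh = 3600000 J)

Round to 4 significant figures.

73.78 lbf × 4.44822 → 328.19 N
42.60 yd × 0.9144 → 38.9534 m
W = F × d = 328.19 N × 38.9534 m = 12784.1 J
12784.1 J ÷ (3600000 J/kWh) = 0.00355114 kWh

0.003551 kWh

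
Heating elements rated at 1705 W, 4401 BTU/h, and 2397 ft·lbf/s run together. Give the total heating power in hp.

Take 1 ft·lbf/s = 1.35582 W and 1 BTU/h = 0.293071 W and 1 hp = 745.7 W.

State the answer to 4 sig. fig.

1705 W (already W)
4401 BTU/h × 0.293071 = 1289.81 W
2397 ft·lbf/s × 1.35582 = 3249.9 W
Sum: 1705 + 1289.81 + 3249.9 = 6244.71 W
In hp: 6244.71 / 745.7 = 8.37429 hp

8.374 hp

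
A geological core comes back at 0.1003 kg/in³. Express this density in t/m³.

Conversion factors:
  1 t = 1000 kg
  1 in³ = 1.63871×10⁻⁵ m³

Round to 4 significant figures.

6.121 t/m³

0.1003 kg/in³ ÷ 1.63871×10⁻⁵ m³/in³ = 6120.67 kg/m³
6120.67 kg/m³ ÷ 1000 kg/t = 6.12067 t/m³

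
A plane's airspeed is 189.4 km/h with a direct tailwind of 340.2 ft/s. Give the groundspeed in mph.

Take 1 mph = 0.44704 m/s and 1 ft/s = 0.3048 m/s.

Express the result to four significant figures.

189.4 km/h × (1/3.6) → 52.6111 m/s
340.2 ft/s × 0.3048 → 103.693 m/s
Sum: 52.6111 + 103.693 = 156.304 m/s
In mph: 156.304 / 0.44704 = 349.642 mph

349.6 mph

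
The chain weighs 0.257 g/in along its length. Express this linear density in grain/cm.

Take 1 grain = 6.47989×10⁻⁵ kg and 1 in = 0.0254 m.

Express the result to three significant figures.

0.257 g/in × 0.001 kg/g ÷ 0.0254 m/in = 0.0101181 kg/m
0.0101181 kg/m ÷ 6.47989×10⁻⁵ kg/grain × 0.01 m/cm = 1.56146 grain/cm

1.56 grain/cm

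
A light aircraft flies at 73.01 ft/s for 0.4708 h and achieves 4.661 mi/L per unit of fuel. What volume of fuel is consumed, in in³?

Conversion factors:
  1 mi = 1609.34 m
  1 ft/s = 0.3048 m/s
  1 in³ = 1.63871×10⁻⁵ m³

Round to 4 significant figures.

306.8 in³

73.01 ft/s → 22.2534 m/s
0.4708 h → 1694.88 s
d = v × t = 22.2534 × 1694.88 = 37716.8 m
4.661 mi/L → 7.50113×10⁶ m/m³
V = d / (distance per unit fuel) = 37716.8 / 7.50113×10⁶ = 0.00502815 m³
In in³: 0.00502815 / 1.63871×10⁻⁵ = 306.836 in³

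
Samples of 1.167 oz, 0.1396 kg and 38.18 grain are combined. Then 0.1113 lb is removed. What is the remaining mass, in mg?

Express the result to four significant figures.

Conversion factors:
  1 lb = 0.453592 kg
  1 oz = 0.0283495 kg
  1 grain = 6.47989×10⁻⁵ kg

1.167 oz × 0.0283495 = 0.0330839 kg
0.1396 kg (already kg)
38.18 grain × 6.47989×10⁻⁵ = 0.00247402 kg
0.1113 lb × 0.453592 = 0.0504848 kg
Result: 0.0330839 + 0.1396 + 0.00247402 − 0.0504848 = 0.124673 kg
In mg: 0.124673 / 10⁻⁶ = 124673 mg

1.247×10⁵ mg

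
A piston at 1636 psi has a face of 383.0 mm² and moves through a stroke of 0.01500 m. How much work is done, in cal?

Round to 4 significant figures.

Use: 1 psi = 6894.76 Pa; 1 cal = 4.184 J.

1636 psi → 1.12798×10⁷ Pa
383.0 mm² → 3.83×10⁻⁴ m²
F = P × A = 1.12798×10⁷ × 3.83×10⁻⁴ = 4320.16 N
W = F × d = 4320.16 × 0.015 = 64.8024 J
In cal: 64.8024 / 4.184 = 15.4881 cal

15.49 cal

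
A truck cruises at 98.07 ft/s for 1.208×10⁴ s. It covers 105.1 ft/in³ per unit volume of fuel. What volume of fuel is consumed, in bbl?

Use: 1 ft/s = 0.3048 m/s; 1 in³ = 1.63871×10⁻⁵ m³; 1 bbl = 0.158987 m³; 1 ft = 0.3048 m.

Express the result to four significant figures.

98.07 ft/s → 29.8917 m/s
d = v × t = 29.8917 × 12080 = 361092 m
105.1 ft/in³ → 1.95486×10⁶ m/m³
V = d / (distance per unit fuel) = 361092 / 1.95486×10⁶ = 0.184715 m³
In bbl: 0.184715 / 0.158987 = 1.16182 bbl

1.162 bbl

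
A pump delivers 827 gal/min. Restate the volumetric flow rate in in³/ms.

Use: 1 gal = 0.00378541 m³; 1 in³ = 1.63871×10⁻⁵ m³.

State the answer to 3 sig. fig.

827 gal/min × 0.00378541 m³/gal ÷ 60 s/min = 0.0521756 m³/s
0.0521756 m³/s ÷ 1.63871×10⁻⁵ m³/in³ × 0.001 s/ms = 3.18394 in³/ms

3.18 in³/ms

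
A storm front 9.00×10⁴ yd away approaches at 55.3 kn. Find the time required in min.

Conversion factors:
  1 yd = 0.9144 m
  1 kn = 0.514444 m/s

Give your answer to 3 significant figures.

48.2 min

9.00×10⁴ yd × 0.9144 = 82296 m
55.3 kn × 0.514444 = 28.4488 m/s
t = d / v = 82296 m / 28.4488 m/s = 2892.78 s
2892.78 s ÷ (60 s/min) = 48.213 min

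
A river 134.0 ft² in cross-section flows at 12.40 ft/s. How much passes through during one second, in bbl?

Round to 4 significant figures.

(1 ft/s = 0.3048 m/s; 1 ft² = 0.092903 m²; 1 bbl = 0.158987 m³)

295.9 bbl

12.40 ft/s × 0.3048 → 3.77952 m/s
134.0 ft² × 0.092903 → 12.449 m²
V = v × A × t = 3.77952 m/s × 12.449 m² × 1 s = 47.0512 m³
47.0512 m³ ÷ (0.158987 m³/bbl) = 295.944 bbl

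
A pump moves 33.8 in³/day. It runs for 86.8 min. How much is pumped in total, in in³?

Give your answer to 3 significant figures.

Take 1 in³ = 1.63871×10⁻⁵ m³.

33.8 in³/day → 6.41069×10⁻⁹ m³/s
86.8 min → 5208 s
V = Q × t = 6.41069×10⁻⁹ × 5208 = 3.33869×10⁻⁵ m³
In in³: 3.33869×10⁻⁵ / 1.63871×10⁻⁵ = 2.03739 in³

2.04 in³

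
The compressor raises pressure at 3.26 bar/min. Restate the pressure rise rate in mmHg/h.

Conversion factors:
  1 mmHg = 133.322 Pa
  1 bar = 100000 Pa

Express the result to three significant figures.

3.26 bar/min × 100000 Pa/bar ÷ 60 s/min = 5433.33 Pa/s
5433.33 Pa/s ÷ 133.322 Pa/mmHg × 3600 s/h = 146712 mmHg/h

1.47×10⁵ mmHg/h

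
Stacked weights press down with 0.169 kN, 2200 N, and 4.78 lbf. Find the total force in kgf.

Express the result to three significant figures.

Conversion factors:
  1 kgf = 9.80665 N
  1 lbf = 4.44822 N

244 kgf

0.169 kN × 1000 = 169 N
2200 N (already N)
4.78 lbf × 4.44822 = 21.2625 N
Combined: 169 + 2200 + 21.2625 = 2390.26 N
In kgf: 2390.26 / 9.80665 = 243.739 kgf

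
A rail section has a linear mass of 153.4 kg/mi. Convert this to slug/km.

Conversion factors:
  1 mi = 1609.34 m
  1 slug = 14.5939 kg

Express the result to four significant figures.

153.4 kg/mi ÷ 1609.34 m/mi = 0.0953186 kg/m
0.0953186 kg/m ÷ 14.5939 kg/slug × 1000 m/km = 6.5314 slug/km

6.531 slug/km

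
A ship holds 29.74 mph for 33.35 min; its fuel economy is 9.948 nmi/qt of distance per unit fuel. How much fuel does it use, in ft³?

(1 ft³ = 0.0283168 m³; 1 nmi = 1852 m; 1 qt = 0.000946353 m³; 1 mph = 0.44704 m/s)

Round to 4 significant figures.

0.04826 ft³

29.74 mph → 13.295 m/s
33.35 min → 2001 s
d = v × t = 13.295 × 2001 = 26603.3 m
9.948 nmi/qt → 1.94681×10⁷ m/m³
V = d / (distance per unit fuel) = 26603.3 / 1.94681×10⁷ = 0.00136651 m³
In ft³: 0.00136651 / 0.0283168 = 0.0482579 ft³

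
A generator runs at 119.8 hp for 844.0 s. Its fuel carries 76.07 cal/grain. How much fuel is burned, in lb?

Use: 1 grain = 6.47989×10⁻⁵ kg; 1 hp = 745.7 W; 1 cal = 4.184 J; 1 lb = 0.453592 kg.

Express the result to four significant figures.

33.84 lb

119.8 hp → 89334.9 W
E = P × t = 89334.9 × 844 = 7.53987×10⁷ J
76.07 cal/grain → 4.91176×10⁶ J/kg
m = E / e_s = 7.53987×10⁷ / 4.91176×10⁶ = 15.3506 kg
In lb: 15.3506 / 0.453592 = 33.8423 lb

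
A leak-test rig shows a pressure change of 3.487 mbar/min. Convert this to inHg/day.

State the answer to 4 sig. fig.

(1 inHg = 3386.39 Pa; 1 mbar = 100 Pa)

148.3 inHg/day

3.487 mbar/min × 100 Pa/mbar ÷ 60 s/min = 5.81167 Pa/s
5.81167 Pa/s ÷ 3386.39 Pa/inHg × 86400 s/day = 148.278 inHg/day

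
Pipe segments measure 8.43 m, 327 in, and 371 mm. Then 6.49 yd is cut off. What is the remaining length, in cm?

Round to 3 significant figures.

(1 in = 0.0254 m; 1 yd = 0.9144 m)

1120 cm

8.43 m (already m)
327 in × 0.0254 = 8.3058 m
371 mm × 0.001 = 0.371 m
6.49 yd × 0.9144 = 5.93446 m
Net: 8.43 + 8.3058 + 0.371 − 5.93446 = 11.1723 m
In cm: 11.1723 / 0.01 = 1117.23 cm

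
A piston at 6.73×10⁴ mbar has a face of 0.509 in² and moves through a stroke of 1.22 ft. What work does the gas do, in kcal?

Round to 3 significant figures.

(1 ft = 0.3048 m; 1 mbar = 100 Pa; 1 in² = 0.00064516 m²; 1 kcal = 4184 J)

6.73×10⁴ mbar → 6.73×10⁶ Pa
0.509 in² → 3.28386×10⁻⁴ m²
F = P × A = 6.73×10⁶ × 3.28386×10⁻⁴ = 2210.04 N
1.22 ft → 0.371856 m
W = F × d = 2210.04 × 0.371856 = 821.817 J
In kcal: 821.817 / 4184 = 0.196419 kcal

0.196 kcal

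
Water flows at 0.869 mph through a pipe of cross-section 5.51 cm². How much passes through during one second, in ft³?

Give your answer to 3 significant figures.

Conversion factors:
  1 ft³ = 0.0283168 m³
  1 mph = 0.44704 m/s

0.00756 ft³

0.869 mph × 0.44704 = 0.388478 m/s
5.51 cm² × 0.0001 = 5.51×10⁻⁴ m²
V = v × A × t = 0.388478 m/s × 5.51×10⁻⁴ m² × 1 s = 2.14051×10⁻⁴ m³
2.14051×10⁻⁴ m³ ÷ (0.0283168 m³/ft³) = 0.00755915 ft³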